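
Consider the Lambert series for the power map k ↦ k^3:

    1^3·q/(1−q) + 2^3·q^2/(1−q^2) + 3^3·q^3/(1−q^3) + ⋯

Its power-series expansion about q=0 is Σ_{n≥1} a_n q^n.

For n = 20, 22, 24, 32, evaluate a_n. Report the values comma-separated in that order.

9198, 11988, 16380, 37449

n=20: 20·1 10·2 5·4 4·5 2·10 1·20  f→[8000+1000+125+64+8+1]=9198
q^22  k|22↦f(k): 1:1 2:8 11:1331 22:10648  a_22=11988
q^24  k|24↦f(k): 1:1 2:8 3:27 4:64 6:216 8:512 12:1728 24:13824  a_24=16380
[q^32] f(1)=1,f(2)=8,f(4)=64,f(8)=512,f(16)=4096,f(32)=32768 ⇒ 37449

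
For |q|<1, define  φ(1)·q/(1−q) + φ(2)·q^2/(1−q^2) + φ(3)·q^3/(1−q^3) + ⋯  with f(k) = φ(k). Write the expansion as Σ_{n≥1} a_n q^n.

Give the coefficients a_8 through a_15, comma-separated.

q^8  k|8↦φ(k): 1:1 2:1 4:2 8:4  a_8=8
[q^9] φ(9)=6,φ(3)=2,φ(1)=1 ⇒ 9
[q^10] φ(10)=4,φ(5)=4,φ(2)=1,φ(1)=1 ⇒ 10
n=11: 11·1 1·11  φ→[10+1]=11
[q^12] φ(1)=1,φ(2)=1,φ(3)=2,φ(4)=2,φ(6)=2,φ(12)=4 ⇒ 12
[q^13] φ(1)=1,φ(13)=12 ⇒ 13
[q^14] φ(14)=6,φ(7)=6,φ(2)=1,φ(1)=1 ⇒ 14
[q^15] φ(15)=8,φ(5)=4,φ(3)=2,φ(1)=1 ⇒ 15

8, 9, 10, 11, 12, 13, 14, 15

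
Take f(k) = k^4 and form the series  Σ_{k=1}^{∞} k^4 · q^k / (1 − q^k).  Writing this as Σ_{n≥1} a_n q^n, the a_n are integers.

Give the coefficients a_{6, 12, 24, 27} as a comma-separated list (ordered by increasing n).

1394, 22386, 358258, 538084

d|6:{1,2,3,6}  Σf=1+16+81+1296=1394
q^12  k|12↦f(k): 12:20736 6:1296 4:256 3:81 2:16 1:1  a_12=22386
n=24: 24·1 12·2 8·3 6·4 4·6 3·8 2·12 1·24  f→[331776+20736+4096+1296+256+81+16+1]=358258
q^27  k|27↦f(k): 1:1 3:81 9:6561 27:531441  a_27=538084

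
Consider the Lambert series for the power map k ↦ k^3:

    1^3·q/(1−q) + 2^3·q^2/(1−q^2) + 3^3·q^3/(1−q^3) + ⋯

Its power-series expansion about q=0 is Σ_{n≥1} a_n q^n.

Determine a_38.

d|38:{38,19,2,1}  Σf=54872+6859+8+1=61740

a_38 = 61740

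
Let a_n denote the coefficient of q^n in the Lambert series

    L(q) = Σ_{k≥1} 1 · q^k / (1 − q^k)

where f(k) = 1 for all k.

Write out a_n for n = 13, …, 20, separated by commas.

d|13:{1,13}  Σf=1+1=2
q^14  k|14↦f(k): 14:1 7:1 2:1 1:1  a_14=4
[q^15] f(1)=1,f(3)=1,f(5)=1,f(15)=1 ⇒ 4
[q^16] f(1)=1,f(2)=1,f(4)=1,f(8)=1,f(16)=1 ⇒ 5
d|17:{1,17}  Σf=1+1=2
[q^18] f(18)=1,f(9)=1,f(6)=1,f(3)=1,f(2)=1,f(1)=1 ⇒ 6
[q^19] f(19)=1,f(1)=1 ⇒ 2
[q^20] f(20)=1,f(10)=1,f(5)=1,f(4)=1,f(2)=1,f(1)=1 ⇒ 6

2, 4, 4, 5, 2, 6, 2, 6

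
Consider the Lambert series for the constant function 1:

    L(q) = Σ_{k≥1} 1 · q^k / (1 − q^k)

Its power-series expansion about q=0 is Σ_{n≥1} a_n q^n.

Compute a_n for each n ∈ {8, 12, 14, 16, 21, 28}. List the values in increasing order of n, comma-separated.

4, 6, 4, 5, 4, 6

d|8:{8,4,2,1}  Σf=1+1+1+1=4
[q^12] f(12)=1,f(6)=1,f(4)=1,f(3)=1,f(2)=1,f(1)=1 ⇒ 6
q^14  k|14↦f(k): 14:1 7:1 2:1 1:1  a_14=4
q^16  k|16↦f(k): 16:1 8:1 4:1 2:1 1:1  a_16=5
n=21: 1·21 3·7 7·3 21·1  f→[1+1+1+1]=4
[q^28] f(1)=1,f(2)=1,f(4)=1,f(7)=1,f(14)=1,f(28)=1 ⇒ 6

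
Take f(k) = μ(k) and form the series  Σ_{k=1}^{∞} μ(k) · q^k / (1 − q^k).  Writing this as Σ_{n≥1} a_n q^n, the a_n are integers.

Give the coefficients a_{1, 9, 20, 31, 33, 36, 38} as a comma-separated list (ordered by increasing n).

q^1  k|1↦μ(k): 1:1  a_1=1
d|9:{1,3,9}  Σμ=1+(-1)+0=0
q^20  k|20↦μ(k): 20:0 10:1 5:-1 4:0 2:-1 1:1  a_20=0
q^31  k|31↦μ(k): 1:1 31:-1  a_31=0
q^33  k|33↦μ(k): 33:1 11:-1 3:-1 1:1  a_33=0
q^36  k|36↦μ(k): 36:0 18:0 12:0 9:0 6:1 4:0 3:-1 2:-1 1:1  a_36=0
d|38:{1,2,19,38}  Σμ=1+(-1)+(-1)+1=0

1, 0, 0, 0, 0, 0, 0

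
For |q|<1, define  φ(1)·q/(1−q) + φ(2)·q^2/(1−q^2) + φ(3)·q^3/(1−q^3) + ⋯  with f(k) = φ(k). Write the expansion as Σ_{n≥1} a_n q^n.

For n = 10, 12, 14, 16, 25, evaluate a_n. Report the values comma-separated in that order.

[q^10] φ(1)=1,φ(2)=1,φ(5)=4,φ(10)=4 ⇒ 10
d|12:{12,6,4,3,2,1}  Σφ=4+2+2+2+1+1=12
[q^14] φ(14)=6,φ(7)=6,φ(2)=1,φ(1)=1 ⇒ 14
n=16: 16·1 8·2 4·4 2·8 1·16  φ→[8+4+2+1+1]=16
n=25: 25·1 5·5 1·25  φ→[20+4+1]=25

10, 12, 14, 16, 25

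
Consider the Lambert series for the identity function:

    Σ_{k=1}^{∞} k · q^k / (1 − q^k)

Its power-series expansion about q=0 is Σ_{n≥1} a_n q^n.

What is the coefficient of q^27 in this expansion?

a_27 = 40

n=27: 1·27 3·9 9·3 27·1  f→[1+3+9+27]=40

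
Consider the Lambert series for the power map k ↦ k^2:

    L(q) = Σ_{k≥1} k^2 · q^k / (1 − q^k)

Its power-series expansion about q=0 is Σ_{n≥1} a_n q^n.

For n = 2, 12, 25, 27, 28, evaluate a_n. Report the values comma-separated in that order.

5, 210, 651, 820, 1050

[q^2] f(2)=4,f(1)=1 ⇒ 5
d|12:{1,2,3,4,6,12}  Σf=1+4+9+16+36+144=210
[q^25] f(25)=625,f(5)=25,f(1)=1 ⇒ 651
d|27:{27,9,3,1}  Σf=729+81+9+1=820
d|28:{1,2,4,7,14,28}  Σf=1+4+16+49+196+784=1050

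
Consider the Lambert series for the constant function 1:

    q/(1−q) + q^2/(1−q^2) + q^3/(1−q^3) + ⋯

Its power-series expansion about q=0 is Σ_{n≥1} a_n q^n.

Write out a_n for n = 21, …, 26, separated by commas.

4, 4, 2, 8, 3, 4

n=21: 1·21 3·7 7·3 21·1  f→[1+1+1+1]=4
q^22  k|22↦f(k): 22:1 11:1 2:1 1:1  a_22=4
[q^23] f(23)=1,f(1)=1 ⇒ 2
q^24  k|24↦f(k): 1:1 2:1 3:1 4:1 6:1 8:1 12:1 24:1  a_24=8
q^25  k|25↦f(k): 25:1 5:1 1:1  a_25=3
q^26  k|26↦f(k): 1:1 2:1 13:1 26:1  a_26=4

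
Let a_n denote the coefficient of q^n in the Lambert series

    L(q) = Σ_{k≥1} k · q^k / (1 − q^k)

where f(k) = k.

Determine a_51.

[q^51] f(1)=1,f(3)=3,f(17)=17,f(51)=51 ⇒ 72

a_51 = 72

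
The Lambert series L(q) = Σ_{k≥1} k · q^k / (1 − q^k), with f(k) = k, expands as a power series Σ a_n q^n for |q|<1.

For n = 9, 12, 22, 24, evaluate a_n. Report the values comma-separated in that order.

13, 28, 36, 60

q^9  k|9↦f(k): 1:1 3:3 9:9  a_9=13
[q^12] f(12)=12,f(6)=6,f(4)=4,f(3)=3,f(2)=2,f(1)=1 ⇒ 28
d|22:{22,11,2,1}  Σf=22+11+2+1=36
[q^24] f(24)=24,f(12)=12,f(8)=8,f(6)=6,f(4)=4,f(3)=3,f(2)=2,f(1)=1 ⇒ 60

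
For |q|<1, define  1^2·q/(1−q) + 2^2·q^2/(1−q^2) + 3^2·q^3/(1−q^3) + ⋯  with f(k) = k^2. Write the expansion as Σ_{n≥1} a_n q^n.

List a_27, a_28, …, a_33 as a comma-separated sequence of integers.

820, 1050, 842, 1300, 962, 1365, 1220

q^27  k|27↦f(k): 1:1 3:9 9:81 27:729  a_27=820
q^28  k|28↦f(k): 1:1 2:4 4:16 7:49 14:196 28:784  a_28=1050
n=29: 29·1 1·29  f→[841+1]=842
d|30:{30,15,10,6,5,3,2,1}  Σf=900+225+100+36+25+9+4+1=1300
[q^31] f(1)=1,f(31)=961 ⇒ 962
q^32  k|32↦f(k): 1:1 2:4 4:16 8:64 16:256 32:1024  a_32=1365
[q^33] f(33)=1089,f(11)=121,f(3)=9,f(1)=1 ⇒ 1220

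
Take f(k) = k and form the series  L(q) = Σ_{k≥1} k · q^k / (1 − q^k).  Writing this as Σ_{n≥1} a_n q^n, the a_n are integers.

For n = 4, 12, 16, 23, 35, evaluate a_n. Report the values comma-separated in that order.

d|4:{4,2,1}  Σf=4+2+1=7
[q^12] f(1)=1,f(2)=2,f(3)=3,f(4)=4,f(6)=6,f(12)=12 ⇒ 28
n=16: 16·1 8·2 4·4 2·8 1·16  f→[16+8+4+2+1]=31
[q^23] f(1)=1,f(23)=23 ⇒ 24
n=35: 35·1 7·5 5·7 1·35  f→[35+7+5+1]=48

7, 28, 31, 24, 48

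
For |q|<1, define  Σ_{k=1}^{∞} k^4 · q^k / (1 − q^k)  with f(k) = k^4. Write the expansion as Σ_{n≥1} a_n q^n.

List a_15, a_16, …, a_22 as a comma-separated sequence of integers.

51332, 69905, 83522, 112931, 130322, 170898, 196964, 248914

q^15  k|15↦f(k): 15:50625 5:625 3:81 1:1  a_15=51332
d|16:{16,8,4,2,1}  Σf=65536+4096+256+16+1=69905
[q^17] f(1)=1,f(17)=83521 ⇒ 83522
d|18:{18,9,6,3,2,1}  Σf=104976+6561+1296+81+16+1=112931
q^19  k|19↦f(k): 1:1 19:130321  a_19=130322
d|20:{1,2,4,5,10,20}  Σf=1+16+256+625+10000+160000=170898
n=21: 21·1 7·3 3·7 1·21  f→[194481+2401+81+1]=196964
q^22  k|22↦f(k): 1:1 2:16 11:14641 22:234256  a_22=248914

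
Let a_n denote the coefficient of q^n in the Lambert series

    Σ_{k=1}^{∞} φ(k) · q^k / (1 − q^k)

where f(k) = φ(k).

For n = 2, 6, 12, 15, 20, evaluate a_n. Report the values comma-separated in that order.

n=2: 2·1 1·2  φ→[1+1]=2
q^6  k|6↦φ(k): 1:1 2:1 3:2 6:2  a_6=6
d|12:{1,2,3,4,6,12}  Σφ=1+1+2+2+2+4=12
d|15:{15,5,3,1}  Σφ=8+4+2+1=15
n=20: 20·1 10·2 5·4 4·5 2·10 1·20  φ→[8+4+4+2+1+1]=20

2, 6, 12, 15, 20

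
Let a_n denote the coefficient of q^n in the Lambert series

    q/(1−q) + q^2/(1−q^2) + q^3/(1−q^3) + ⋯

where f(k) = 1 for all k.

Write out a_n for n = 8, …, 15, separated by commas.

4, 3, 4, 2, 6, 2, 4, 4

[q^8] f(1)=1,f(2)=1,f(4)=1,f(8)=1 ⇒ 4
n=9: 9·1 3·3 1·9  f→[1+1+1]=3
q^10  k|10↦f(k): 1:1 2:1 5:1 10:1  a_10=4
[q^11] f(11)=1,f(1)=1 ⇒ 2
[q^12] f(12)=1,f(6)=1,f(4)=1,f(3)=1,f(2)=1,f(1)=1 ⇒ 6
[q^13] f(13)=1,f(1)=1 ⇒ 2
[q^14] f(14)=1,f(7)=1,f(2)=1,f(1)=1 ⇒ 4
n=15: 15·1 5·3 3·5 1·15  f→[1+1+1+1]=4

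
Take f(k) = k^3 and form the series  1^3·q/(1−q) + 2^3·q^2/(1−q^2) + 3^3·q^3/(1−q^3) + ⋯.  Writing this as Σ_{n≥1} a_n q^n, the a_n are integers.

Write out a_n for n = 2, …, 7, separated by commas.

9, 28, 73, 126, 252, 344

d|2:{2,1}  Σf=8+1=9
n=3: 1·3 3·1  f→[1+27]=28
n=4: 1·4 2·2 4·1  f→[1+8+64]=73
q^5  k|5↦f(k): 5:125 1:1  a_5=126
q^6  k|6↦f(k): 1:1 2:8 3:27 6:216  a_6=252
q^7  k|7↦f(k): 1:1 7:343  a_7=344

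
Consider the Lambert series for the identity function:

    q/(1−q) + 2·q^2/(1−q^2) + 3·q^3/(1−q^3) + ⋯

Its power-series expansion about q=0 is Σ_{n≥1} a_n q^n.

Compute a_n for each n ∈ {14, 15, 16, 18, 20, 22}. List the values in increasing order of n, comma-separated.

24, 24, 31, 39, 42, 36

d|14:{1,2,7,14}  Σf=1+2+7+14=24
[q^15] f(15)=15,f(5)=5,f(3)=3,f(1)=1 ⇒ 24
d|16:{1,2,4,8,16}  Σf=1+2+4+8+16=31
d|18:{1,2,3,6,9,18}  Σf=1+2+3+6+9+18=39
d|20:{1,2,4,5,10,20}  Σf=1+2+4+5+10+20=42
q^22  k|22↦f(k): 22:22 11:11 2:2 1:1  a_22=36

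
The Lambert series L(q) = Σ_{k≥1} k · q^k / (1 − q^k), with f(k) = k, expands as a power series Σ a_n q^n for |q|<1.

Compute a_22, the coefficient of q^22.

a_22 = 36

q^22  k|22↦f(k): 1:1 2:2 11:11 22:22  a_22=36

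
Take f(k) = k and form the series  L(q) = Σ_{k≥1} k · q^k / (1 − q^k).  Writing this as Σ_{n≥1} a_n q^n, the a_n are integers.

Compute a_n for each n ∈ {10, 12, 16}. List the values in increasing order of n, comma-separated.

18, 28, 31

d|10:{1,2,5,10}  Σf=1+2+5+10=18
q^12  k|12↦f(k): 12:12 6:6 4:4 3:3 2:2 1:1  a_12=28
n=16: 1·16 2·8 4·4 8·2 16·1  f→[1+2+4+8+16]=31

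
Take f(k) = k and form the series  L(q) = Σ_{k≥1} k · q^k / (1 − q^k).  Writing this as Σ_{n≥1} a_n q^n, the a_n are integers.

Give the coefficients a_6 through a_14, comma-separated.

q^6  k|6↦f(k): 6:6 3:3 2:2 1:1  a_6=12
d|7:{1,7}  Σf=1+7=8
q^8  k|8↦f(k): 1:1 2:2 4:4 8:8  a_8=15
[q^9] f(1)=1,f(3)=3,f(9)=9 ⇒ 13
n=10: 10·1 5·2 2·5 1·10  f→[10+5+2+1]=18
d|11:{1,11}  Σf=1+11=12
q^12  k|12↦f(k): 1:1 2:2 3:3 4:4 6:6 12:12  a_12=28
n=13: 13·1 1·13  f→[13+1]=14
n=14: 1·14 2·7 7·2 14·1  f→[1+2+7+14]=24

12, 8, 15, 13, 18, 12, 28, 14, 24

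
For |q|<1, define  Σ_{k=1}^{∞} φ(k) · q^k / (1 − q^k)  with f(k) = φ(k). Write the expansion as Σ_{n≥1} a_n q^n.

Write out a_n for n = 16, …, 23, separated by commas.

d|16:{1,2,4,8,16}  Σφ=1+1+2+4+8=16
[q^17] φ(1)=1,φ(17)=16 ⇒ 17
n=18: 18·1 9·2 6·3 3·6 2·9 1·18  φ→[6+6+2+2+1+1]=18
n=19: 1·19 19·1  φ→[1+18]=19
q^20  k|20↦φ(k): 20:8 10:4 5:4 4:2 2:1 1:1  a_20=20
[q^21] φ(21)=12,φ(7)=6,φ(3)=2,φ(1)=1 ⇒ 21
n=22: 1·22 2·11 11·2 22·1  φ→[1+1+10+10]=22
[q^23] φ(23)=22,φ(1)=1 ⇒ 23

16, 17, 18, 19, 20, 21, 22, 23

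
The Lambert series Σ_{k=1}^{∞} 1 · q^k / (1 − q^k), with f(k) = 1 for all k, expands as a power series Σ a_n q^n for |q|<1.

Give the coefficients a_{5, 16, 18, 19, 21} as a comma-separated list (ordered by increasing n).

2, 5, 6, 2, 4

[q^5] f(5)=1,f(1)=1 ⇒ 2
q^16  k|16↦f(k): 1:1 2:1 4:1 8:1 16:1  a_16=5
q^18  k|18↦f(k): 1:1 2:1 3:1 6:1 9:1 18:1  a_18=6
q^19  k|19↦f(k): 1:1 19:1  a_19=2
n=21: 1·21 3·7 7·3 21·1  f→[1+1+1+1]=4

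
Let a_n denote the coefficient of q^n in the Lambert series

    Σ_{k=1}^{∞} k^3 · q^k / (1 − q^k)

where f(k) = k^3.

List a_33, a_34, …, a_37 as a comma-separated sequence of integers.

d|33:{1,3,11,33}  Σf=1+27+1331+35937=37296
[q^34] f(34)=39304,f(17)=4913,f(2)=8,f(1)=1 ⇒ 44226
n=35: 35·1 7·5 5·7 1·35  f→[42875+343+125+1]=43344
[q^36] f(36)=46656,f(18)=5832,f(12)=1728,f(9)=729,f(6)=216,f(4)=64,f(3)=27,f(2)=8,f(1)=1 ⇒ 55261
q^37  k|37↦f(k): 1:1 37:50653  a_37=50654

37296, 44226, 43344, 55261, 50654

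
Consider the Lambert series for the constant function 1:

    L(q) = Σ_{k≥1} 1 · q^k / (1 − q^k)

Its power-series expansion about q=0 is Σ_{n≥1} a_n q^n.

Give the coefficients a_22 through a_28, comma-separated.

n=22: 1·22 2·11 11·2 22·1  f→[1+1+1+1]=4
[q^23] f(23)=1,f(1)=1 ⇒ 2
q^24  k|24↦f(k): 1:1 2:1 3:1 4:1 6:1 8:1 12:1 24:1  a_24=8
[q^25] f(25)=1,f(5)=1,f(1)=1 ⇒ 3
q^26  k|26↦f(k): 26:1 13:1 2:1 1:1  a_26=4
[q^27] f(1)=1,f(3)=1,f(9)=1,f(27)=1 ⇒ 4
[q^28] f(1)=1,f(2)=1,f(4)=1,f(7)=1,f(14)=1,f(28)=1 ⇒ 6

4, 2, 8, 3, 4, 4, 6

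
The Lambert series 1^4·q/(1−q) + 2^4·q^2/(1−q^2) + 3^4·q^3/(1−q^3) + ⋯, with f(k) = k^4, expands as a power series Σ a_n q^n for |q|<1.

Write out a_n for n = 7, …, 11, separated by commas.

2402, 4369, 6643, 10642, 14642

q^7  k|7↦f(k): 1:1 7:2401  a_7=2402
q^8  k|8↦f(k): 1:1 2:16 4:256 8:4096  a_8=4369
[q^9] f(1)=1,f(3)=81,f(9)=6561 ⇒ 6643
q^10  k|10↦f(k): 1:1 2:16 5:625 10:10000  a_10=10642
n=11: 11·1 1·11  f→[14641+1]=14642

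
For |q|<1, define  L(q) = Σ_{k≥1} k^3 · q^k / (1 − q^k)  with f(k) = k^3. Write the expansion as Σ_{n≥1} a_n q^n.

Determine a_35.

a_35 = 43344

d|35:{1,5,7,35}  Σf=1+125+343+42875=43344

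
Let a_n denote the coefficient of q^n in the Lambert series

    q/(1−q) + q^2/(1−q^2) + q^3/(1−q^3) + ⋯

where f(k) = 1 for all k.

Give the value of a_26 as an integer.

a_26 = 4

n=26: 1·26 2·13 13·2 26·1  f→[1+1+1+1]=4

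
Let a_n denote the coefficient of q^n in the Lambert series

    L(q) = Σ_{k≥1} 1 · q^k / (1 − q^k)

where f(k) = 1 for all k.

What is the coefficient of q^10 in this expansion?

a_10 = 4

q^10  k|10↦f(k): 1:1 2:1 5:1 10:1  a_10=4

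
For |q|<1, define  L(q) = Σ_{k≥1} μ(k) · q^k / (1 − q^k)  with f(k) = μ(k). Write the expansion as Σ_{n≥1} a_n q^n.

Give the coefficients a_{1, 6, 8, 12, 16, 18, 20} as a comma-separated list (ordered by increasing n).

1, 0, 0, 0, 0, 0, 0

d|1:{1}  Σμ=1=1
n=6: 6·1 3·2 2·3 1·6  μ→[1+(-1)+(-1)+1]=0
q^8  k|8↦μ(k): 8:0 4:0 2:-1 1:1  a_8=0
[q^12] μ(1)=1,μ(2)=-1,μ(3)=-1,μ(4)=0,μ(6)=1,μ(12)=0 ⇒ 0
q^16  k|16↦μ(k): 16:0 8:0 4:0 2:-1 1:1  a_16=0
[q^18] μ(1)=1,μ(2)=-1,μ(3)=-1,μ(6)=1,μ(9)=0,μ(18)=0 ⇒ 0
n=20: 1·20 2·10 4·5 5·4 10·2 20·1  μ→[1+(-1)+0+(-1)+1+0]=0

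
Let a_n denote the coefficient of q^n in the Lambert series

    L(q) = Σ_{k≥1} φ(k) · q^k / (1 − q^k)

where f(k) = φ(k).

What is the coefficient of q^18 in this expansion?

n=18: 18·1 9·2 6·3 3·6 2·9 1·18  φ→[6+6+2+2+1+1]=18

a_18 = 18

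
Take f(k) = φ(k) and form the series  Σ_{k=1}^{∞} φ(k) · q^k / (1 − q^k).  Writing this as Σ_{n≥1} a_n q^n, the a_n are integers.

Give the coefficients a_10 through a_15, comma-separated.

d|10:{1,2,5,10}  Σφ=1+1+4+4=10
d|11:{1,11}  Σφ=1+10=11
d|12:{12,6,4,3,2,1}  Σφ=4+2+2+2+1+1=12
n=13: 1·13 13·1  φ→[1+12]=13
[q^14] φ(1)=1,φ(2)=1,φ(7)=6,φ(14)=6 ⇒ 14
d|15:{1,3,5,15}  Σφ=1+2+4+8=15

10, 11, 12, 13, 14, 15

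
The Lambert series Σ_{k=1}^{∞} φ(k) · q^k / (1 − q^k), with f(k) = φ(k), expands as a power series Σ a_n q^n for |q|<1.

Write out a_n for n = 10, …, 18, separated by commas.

n=10: 1·10 2·5 5·2 10·1  φ→[1+1+4+4]=10
[q^11] φ(1)=1,φ(11)=10 ⇒ 11
[q^12] φ(12)=4,φ(6)=2,φ(4)=2,φ(3)=2,φ(2)=1,φ(1)=1 ⇒ 12
q^13  k|13↦φ(k): 1:1 13:12  a_13=13
d|14:{1,2,7,14}  Σφ=1+1+6+6=14
n=15: 15·1 5·3 3·5 1·15  φ→[8+4+2+1]=15
q^16  k|16↦φ(k): 16:8 8:4 4:2 2:1 1:1  a_16=16
n=17: 17·1 1·17  φ→[16+1]=17
[q^18] φ(1)=1,φ(2)=1,φ(3)=2,φ(6)=2,φ(9)=6,φ(18)=6 ⇒ 18

10, 11, 12, 13, 14, 15, 16, 17, 18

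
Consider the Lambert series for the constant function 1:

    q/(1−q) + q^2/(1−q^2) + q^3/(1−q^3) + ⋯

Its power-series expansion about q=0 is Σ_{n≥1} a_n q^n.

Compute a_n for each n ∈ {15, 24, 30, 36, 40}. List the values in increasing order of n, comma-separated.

d|15:{15,5,3,1}  Σf=1+1+1+1=4
n=24: 1·24 2·12 3·8 4·6 6·4 8·3 12·2 24·1  f→[1+1+1+1+1+1+1+1]=8
n=30: 30·1 15·2 10·3 6·5 5·6 3·10 2·15 1·30  f→[1+1+1+1+1+1+1+1]=8
[q^36] f(36)=1,f(18)=1,f(12)=1,f(9)=1,f(6)=1,f(4)=1,f(3)=1,f(2)=1,f(1)=1 ⇒ 9
d|40:{1,2,4,5,8,10,20,40}  Σf=1+1+1+1+1+1+1+1=8

4, 8, 8, 9, 8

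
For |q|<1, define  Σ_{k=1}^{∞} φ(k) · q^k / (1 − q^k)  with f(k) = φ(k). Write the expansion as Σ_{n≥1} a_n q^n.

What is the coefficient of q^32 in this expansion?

[q^32] φ(1)=1,φ(2)=1,φ(4)=2,φ(8)=4,φ(16)=8,φ(32)=16 ⇒ 32

a_32 = 32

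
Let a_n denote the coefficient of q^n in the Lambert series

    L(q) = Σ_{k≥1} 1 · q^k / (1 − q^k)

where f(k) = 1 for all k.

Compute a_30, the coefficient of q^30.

n=30: 30·1 15·2 10·3 6·5 5·6 3·10 2·15 1·30  f→[1+1+1+1+1+1+1+1]=8

a_30 = 8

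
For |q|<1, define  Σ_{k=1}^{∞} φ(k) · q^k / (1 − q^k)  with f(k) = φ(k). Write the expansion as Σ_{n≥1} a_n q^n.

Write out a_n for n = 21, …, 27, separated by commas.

[q^21] φ(21)=12,φ(7)=6,φ(3)=2,φ(1)=1 ⇒ 21
d|22:{1,2,11,22}  Σφ=1+1+10+10=22
n=23: 23·1 1·23  φ→[22+1]=23
[q^24] φ(1)=1,φ(2)=1,φ(3)=2,φ(4)=2,φ(6)=2,φ(8)=4,φ(12)=4,φ(24)=8 ⇒ 24
[q^25] φ(1)=1,φ(5)=4,φ(25)=20 ⇒ 25
d|26:{26,13,2,1}  Σφ=12+12+1+1=26
n=27: 1·27 3·9 9·3 27·1  φ→[1+2+6+18]=27

21, 22, 23, 24, 25, 26, 27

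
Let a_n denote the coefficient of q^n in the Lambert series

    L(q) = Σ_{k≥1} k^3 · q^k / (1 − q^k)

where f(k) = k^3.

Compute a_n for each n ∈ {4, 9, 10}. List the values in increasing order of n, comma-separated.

73, 757, 1134

[q^4] f(4)=64,f(2)=8,f(1)=1 ⇒ 73
[q^9] f(1)=1,f(3)=27,f(9)=729 ⇒ 757
q^10  k|10↦f(k): 1:1 2:8 5:125 10:1000  a_10=1134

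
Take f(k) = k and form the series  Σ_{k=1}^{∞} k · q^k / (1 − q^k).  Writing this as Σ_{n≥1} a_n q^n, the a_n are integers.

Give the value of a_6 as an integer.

a_6 = 12

n=6: 6·1 3·2 2·3 1·6  f→[6+3+2+1]=12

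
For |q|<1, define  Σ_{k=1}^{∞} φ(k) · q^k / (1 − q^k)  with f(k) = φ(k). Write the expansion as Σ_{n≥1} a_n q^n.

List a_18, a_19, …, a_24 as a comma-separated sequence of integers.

q^18  k|18↦φ(k): 18:6 9:6 6:2 3:2 2:1 1:1  a_18=18
q^19  k|19↦φ(k): 1:1 19:18  a_19=19
n=20: 1·20 2·10 4·5 5·4 10·2 20·1  φ→[1+1+2+4+4+8]=20
d|21:{21,7,3,1}  Σφ=12+6+2+1=21
d|22:{22,11,2,1}  Σφ=10+10+1+1=22
n=23: 23·1 1·23  φ→[22+1]=23
d|24:{24,12,8,6,4,3,2,1}  Σφ=8+4+4+2+2+2+1+1=24

18, 19, 20, 21, 22, 23, 24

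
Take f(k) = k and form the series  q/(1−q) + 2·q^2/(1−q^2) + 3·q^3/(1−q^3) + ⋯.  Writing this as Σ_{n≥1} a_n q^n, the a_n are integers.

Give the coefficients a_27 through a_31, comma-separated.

d|27:{1,3,9,27}  Σf=1+3+9+27=40
q^28  k|28↦f(k): 28:28 14:14 7:7 4:4 2:2 1:1  a_28=56
[q^29] f(29)=29,f(1)=1 ⇒ 30
q^30  k|30↦f(k): 1:1 2:2 3:3 5:5 6:6 10:10 15:15 30:30  a_30=72
q^31  k|31↦f(k): 31:31 1:1  a_31=32

40, 56, 30, 72, 32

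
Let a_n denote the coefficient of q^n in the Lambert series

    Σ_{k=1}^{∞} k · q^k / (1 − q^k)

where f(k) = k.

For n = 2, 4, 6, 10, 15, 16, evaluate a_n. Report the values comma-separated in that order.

d|2:{1,2}  Σf=1+2=3
d|4:{4,2,1}  Σf=4+2+1=7
[q^6] f(1)=1,f(2)=2,f(3)=3,f(6)=6 ⇒ 12
q^10  k|10↦f(k): 1:1 2:2 5:5 10:10  a_10=18
q^15  k|15↦f(k): 15:15 5:5 3:3 1:1  a_15=24
[q^16] f(16)=16,f(8)=8,f(4)=4,f(2)=2,f(1)=1 ⇒ 31

3, 7, 12, 18, 24, 31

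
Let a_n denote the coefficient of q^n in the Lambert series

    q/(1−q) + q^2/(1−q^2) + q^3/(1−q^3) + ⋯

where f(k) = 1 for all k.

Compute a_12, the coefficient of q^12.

a_12 = 6

d|12:{12,6,4,3,2,1}  Σf=1+1+1+1+1+1=6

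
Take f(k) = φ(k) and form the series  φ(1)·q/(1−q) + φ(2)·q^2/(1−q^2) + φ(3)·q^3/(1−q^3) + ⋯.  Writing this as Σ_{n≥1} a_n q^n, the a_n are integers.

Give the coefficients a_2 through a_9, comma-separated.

q^2  k|2↦φ(k): 2:1 1:1  a_2=2
n=3: 1·3 3·1  φ→[1+2]=3
n=4: 1·4 2·2 4·1  φ→[1+1+2]=4
d|5:{1,5}  Σφ=1+4=5
[q^6] φ(1)=1,φ(2)=1,φ(3)=2,φ(6)=2 ⇒ 6
[q^7] φ(7)=6,φ(1)=1 ⇒ 7
[q^8] φ(8)=4,φ(4)=2,φ(2)=1,φ(1)=1 ⇒ 8
d|9:{1,3,9}  Σφ=1+2+6=9

2, 3, 4, 5, 6, 7, 8, 9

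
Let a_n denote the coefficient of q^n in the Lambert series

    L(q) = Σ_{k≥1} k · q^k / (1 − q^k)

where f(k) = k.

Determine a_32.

a_32 = 63

n=32: 32·1 16·2 8·4 4·8 2·16 1·32  f→[32+16+8+4+2+1]=63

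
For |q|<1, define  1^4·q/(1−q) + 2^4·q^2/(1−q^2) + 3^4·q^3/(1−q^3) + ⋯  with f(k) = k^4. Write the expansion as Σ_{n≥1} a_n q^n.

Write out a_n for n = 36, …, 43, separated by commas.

q^36  k|36↦f(k): 1:1 2:16 3:81 4:256 6:1296 9:6561 12:20736 18:104976 36:1679616  a_36=1813539
d|37:{37,1}  Σf=1874161+1=1874162
n=38: 1·38 2·19 19·2 38·1  f→[1+16+130321+2085136]=2215474
[q^39] f(1)=1,f(3)=81,f(13)=28561,f(39)=2313441 ⇒ 2342084
d|40:{1,2,4,5,8,10,20,40}  Σf=1+16+256+625+4096+10000+160000+2560000=2734994
[q^41] f(41)=2825761,f(1)=1 ⇒ 2825762
q^42  k|42↦f(k): 1:1 2:16 3:81 6:1296 7:2401 14:38416 21:194481 42:3111696  a_42=3348388
n=43: 1·43 43·1  f→[1+3418801]=3418802

1813539, 1874162, 2215474, 2342084, 2734994, 2825762, 3348388, 3418802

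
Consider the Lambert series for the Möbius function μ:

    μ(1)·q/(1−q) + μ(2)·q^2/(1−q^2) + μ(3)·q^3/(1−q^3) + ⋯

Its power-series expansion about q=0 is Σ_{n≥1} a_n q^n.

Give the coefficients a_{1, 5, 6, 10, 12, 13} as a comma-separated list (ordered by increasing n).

n=1: 1·1  μ→[1]=1
q^5  k|5↦μ(k): 5:-1 1:1  a_5=0
[q^6] μ(6)=1,μ(3)=-1,μ(2)=-1,μ(1)=1 ⇒ 0
q^10  k|10↦μ(k): 1:1 2:-1 5:-1 10:1  a_10=0
[q^12] μ(1)=1,μ(2)=-1,μ(3)=-1,μ(4)=0,μ(6)=1,μ(12)=0 ⇒ 0
[q^13] μ(1)=1,μ(13)=-1 ⇒ 0

1, 0, 0, 0, 0, 0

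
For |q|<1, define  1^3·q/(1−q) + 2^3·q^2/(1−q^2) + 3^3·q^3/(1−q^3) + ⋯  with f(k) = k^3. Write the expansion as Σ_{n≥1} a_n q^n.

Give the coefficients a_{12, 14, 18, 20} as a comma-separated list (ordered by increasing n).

n=12: 12·1 6·2 4·3 3·4 2·6 1·12  f→[1728+216+64+27+8+1]=2044
[q^14] f(14)=2744,f(7)=343,f(2)=8,f(1)=1 ⇒ 3096
d|18:{18,9,6,3,2,1}  Σf=5832+729+216+27+8+1=6813
q^20  k|20↦f(k): 20:8000 10:1000 5:125 4:64 2:8 1:1  a_20=9198

2044, 3096, 6813, 9198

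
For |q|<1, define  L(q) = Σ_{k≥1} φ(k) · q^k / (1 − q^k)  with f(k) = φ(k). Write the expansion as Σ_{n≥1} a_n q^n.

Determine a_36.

n=36: 36·1 18·2 12·3 9·4 6·6 4·9 3·12 2·18 1·36  φ→[12+6+4+6+2+2+2+1+1]=36

a_36 = 36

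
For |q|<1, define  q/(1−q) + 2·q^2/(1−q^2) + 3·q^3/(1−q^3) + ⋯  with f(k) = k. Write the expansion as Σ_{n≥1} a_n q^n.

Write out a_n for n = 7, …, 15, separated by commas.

8, 15, 13, 18, 12, 28, 14, 24, 24

n=7: 7·1 1·7  f→[7+1]=8
q^8  k|8↦f(k): 8:8 4:4 2:2 1:1  a_8=15
[q^9] f(1)=1,f(3)=3,f(9)=9 ⇒ 13
d|10:{1,2,5,10}  Σf=1+2+5+10=18
q^11  k|11↦f(k): 1:1 11:11  a_11=12
[q^12] f(12)=12,f(6)=6,f(4)=4,f(3)=3,f(2)=2,f(1)=1 ⇒ 28
q^13  k|13↦f(k): 1:1 13:13  a_13=14
n=14: 1·14 2·7 7·2 14·1  f→[1+2+7+14]=24
n=15: 1·15 3·5 5·3 15·1  f→[1+3+5+15]=24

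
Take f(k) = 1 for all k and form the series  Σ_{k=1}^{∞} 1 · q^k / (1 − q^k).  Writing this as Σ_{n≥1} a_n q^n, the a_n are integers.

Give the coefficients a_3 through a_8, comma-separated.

d|3:{3,1}  Σf=1+1=2
[q^4] f(4)=1,f(2)=1,f(1)=1 ⇒ 3
[q^5] f(5)=1,f(1)=1 ⇒ 2
[q^6] f(1)=1,f(2)=1,f(3)=1,f(6)=1 ⇒ 4
[q^7] f(7)=1,f(1)=1 ⇒ 2
[q^8] f(1)=1,f(2)=1,f(4)=1,f(8)=1 ⇒ 4

2, 3, 2, 4, 2, 4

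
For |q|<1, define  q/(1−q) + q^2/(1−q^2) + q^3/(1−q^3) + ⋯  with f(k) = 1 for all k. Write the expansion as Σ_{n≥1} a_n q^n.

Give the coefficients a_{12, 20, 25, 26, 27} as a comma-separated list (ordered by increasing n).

n=12: 12·1 6·2 4·3 3·4 2·6 1·12  f→[1+1+1+1+1+1]=6
[q^20] f(20)=1,f(10)=1,f(5)=1,f(4)=1,f(2)=1,f(1)=1 ⇒ 6
n=25: 1·25 5·5 25·1  f→[1+1+1]=3
q^26  k|26↦f(k): 1:1 2:1 13:1 26:1  a_26=4
n=27: 27·1 9·3 3·9 1·27  f→[1+1+1+1]=4

6, 6, 3, 4, 4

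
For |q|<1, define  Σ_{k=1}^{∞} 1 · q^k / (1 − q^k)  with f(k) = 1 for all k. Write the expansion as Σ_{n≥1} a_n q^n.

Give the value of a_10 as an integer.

a_10 = 4

q^10  k|10↦f(k): 10:1 5:1 2:1 1:1  a_10=4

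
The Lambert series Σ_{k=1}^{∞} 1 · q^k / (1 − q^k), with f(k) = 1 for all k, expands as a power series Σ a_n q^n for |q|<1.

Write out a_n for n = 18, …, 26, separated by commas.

[q^18] f(1)=1,f(2)=1,f(3)=1,f(6)=1,f(9)=1,f(18)=1 ⇒ 6
d|19:{1,19}  Σf=1+1=2
q^20  k|20↦f(k): 20:1 10:1 5:1 4:1 2:1 1:1  a_20=6
n=21: 1·21 3·7 7·3 21·1  f→[1+1+1+1]=4
d|22:{22,11,2,1}  Σf=1+1+1+1=4
[q^23] f(1)=1,f(23)=1 ⇒ 2
d|24:{24,12,8,6,4,3,2,1}  Σf=1+1+1+1+1+1+1+1=8
q^25  k|25↦f(k): 1:1 5:1 25:1  a_25=3
n=26: 26·1 13·2 2·13 1·26  f→[1+1+1+1]=4

6, 2, 6, 4, 4, 2, 8, 3, 4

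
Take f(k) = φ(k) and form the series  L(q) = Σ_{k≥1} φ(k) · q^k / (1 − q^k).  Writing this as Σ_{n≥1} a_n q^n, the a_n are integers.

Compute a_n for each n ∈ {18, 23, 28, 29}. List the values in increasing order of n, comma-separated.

n=18: 1·18 2·9 3·6 6·3 9·2 18·1  φ→[1+1+2+2+6+6]=18
n=23: 23·1 1·23  φ→[22+1]=23
n=28: 28·1 14·2 7·4 4·7 2·14 1·28  φ→[12+6+6+2+1+1]=28
d|29:{1,29}  Σφ=1+28=29

18, 23, 28, 29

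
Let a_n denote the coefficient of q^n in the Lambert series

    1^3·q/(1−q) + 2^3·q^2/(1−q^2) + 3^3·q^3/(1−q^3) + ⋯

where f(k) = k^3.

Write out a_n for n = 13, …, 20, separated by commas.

2198, 3096, 3528, 4681, 4914, 6813, 6860, 9198

q^13  k|13↦f(k): 1:1 13:2197  a_13=2198
[q^14] f(14)=2744,f(7)=343,f(2)=8,f(1)=1 ⇒ 3096
d|15:{15,5,3,1}  Σf=3375+125+27+1=3528
q^16  k|16↦f(k): 1:1 2:8 4:64 8:512 16:4096  a_16=4681
q^17  k|17↦f(k): 1:1 17:4913  a_17=4914
[q^18] f(1)=1,f(2)=8,f(3)=27,f(6)=216,f(9)=729,f(18)=5832 ⇒ 6813
q^19  k|19↦f(k): 1:1 19:6859  a_19=6860
q^20  k|20↦f(k): 1:1 2:8 4:64 5:125 10:1000 20:8000  a_20=9198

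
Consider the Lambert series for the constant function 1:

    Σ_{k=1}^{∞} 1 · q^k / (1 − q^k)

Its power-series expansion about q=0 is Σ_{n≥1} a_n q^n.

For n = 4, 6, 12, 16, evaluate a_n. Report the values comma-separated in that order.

d|4:{4,2,1}  Σf=1+1+1=3
q^6  k|6↦f(k): 6:1 3:1 2:1 1:1  a_6=4
q^12  k|12↦f(k): 1:1 2:1 3:1 4:1 6:1 12:1  a_12=6
q^16  k|16↦f(k): 1:1 2:1 4:1 8:1 16:1  a_16=5

3, 4, 6, 5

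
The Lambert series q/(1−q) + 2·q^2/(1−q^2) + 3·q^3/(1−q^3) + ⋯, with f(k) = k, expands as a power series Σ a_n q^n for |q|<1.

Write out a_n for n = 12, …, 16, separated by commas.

d|12:{12,6,4,3,2,1}  Σf=12+6+4+3+2+1=28
[q^13] f(1)=1,f(13)=13 ⇒ 14
q^14  k|14↦f(k): 1:1 2:2 7:7 14:14  a_14=24
d|15:{1,3,5,15}  Σf=1+3+5+15=24
n=16: 1·16 2·8 4·4 8·2 16·1  f→[1+2+4+8+16]=31

28, 14, 24, 24, 31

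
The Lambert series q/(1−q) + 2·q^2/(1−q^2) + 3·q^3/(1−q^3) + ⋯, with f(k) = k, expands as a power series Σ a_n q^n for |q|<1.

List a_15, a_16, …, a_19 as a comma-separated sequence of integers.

d|15:{15,5,3,1}  Σf=15+5+3+1=24
q^16  k|16↦f(k): 1:1 2:2 4:4 8:8 16:16  a_16=31
d|17:{1,17}  Σf=1+17=18
d|18:{18,9,6,3,2,1}  Σf=18+9+6+3+2+1=39
[q^19] f(19)=19,f(1)=1 ⇒ 20

24, 31, 18, 39, 20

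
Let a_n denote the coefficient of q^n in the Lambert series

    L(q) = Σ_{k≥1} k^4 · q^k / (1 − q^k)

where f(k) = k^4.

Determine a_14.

a_14 = 40834

q^14  k|14↦f(k): 1:1 2:16 7:2401 14:38416  a_14=40834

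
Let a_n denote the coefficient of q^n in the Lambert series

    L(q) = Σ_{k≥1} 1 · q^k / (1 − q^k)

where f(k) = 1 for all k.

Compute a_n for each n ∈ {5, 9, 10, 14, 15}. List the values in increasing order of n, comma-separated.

2, 3, 4, 4, 4

[q^5] f(1)=1,f(5)=1 ⇒ 2
n=9: 9·1 3·3 1·9  f→[1+1+1]=3
d|10:{10,5,2,1}  Σf=1+1+1+1=4
[q^14] f(1)=1,f(2)=1,f(7)=1,f(14)=1 ⇒ 4
q^15  k|15↦f(k): 1:1 3:1 5:1 15:1  a_15=4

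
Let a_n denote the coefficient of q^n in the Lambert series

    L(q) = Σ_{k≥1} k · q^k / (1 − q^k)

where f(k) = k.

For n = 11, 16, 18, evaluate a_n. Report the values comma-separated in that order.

q^11  k|11↦f(k): 1:1 11:11  a_11=12
n=16: 1·16 2·8 4·4 8·2 16·1  f→[1+2+4+8+16]=31
[q^18] f(1)=1,f(2)=2,f(3)=3,f(6)=6,f(9)=9,f(18)=18 ⇒ 39

12, 31, 39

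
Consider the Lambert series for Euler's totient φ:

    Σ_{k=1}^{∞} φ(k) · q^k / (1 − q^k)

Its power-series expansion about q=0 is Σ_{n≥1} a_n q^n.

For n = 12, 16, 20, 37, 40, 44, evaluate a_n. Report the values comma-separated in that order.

n=12: 12·1 6·2 4·3 3·4 2·6 1·12  φ→[4+2+2+2+1+1]=12
d|16:{1,2,4,8,16}  Σφ=1+1+2+4+8=16
d|20:{20,10,5,4,2,1}  Σφ=8+4+4+2+1+1=20
n=37: 37·1 1·37  φ→[36+1]=37
q^40  k|40↦φ(k): 40:16 20:8 10:4 8:4 5:4 4:2 2:1 1:1  a_40=40
q^44  k|44↦φ(k): 1:1 2:1 4:2 11:10 22:10 44:20  a_44=44

12, 16, 20, 37, 40, 44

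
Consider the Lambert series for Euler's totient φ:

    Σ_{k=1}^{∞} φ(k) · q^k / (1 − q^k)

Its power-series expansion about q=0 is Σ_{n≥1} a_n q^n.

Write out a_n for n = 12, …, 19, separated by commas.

d|12:{12,6,4,3,2,1}  Σφ=4+2+2+2+1+1=12
[q^13] φ(13)=12,φ(1)=1 ⇒ 13
d|14:{14,7,2,1}  Σφ=6+6+1+1=14
d|15:{1,3,5,15}  Σφ=1+2+4+8=15
q^16  k|16↦φ(k): 16:8 8:4 4:2 2:1 1:1  a_16=16
d|17:{17,1}  Σφ=16+1=17
q^18  k|18↦φ(k): 1:1 2:1 3:2 6:2 9:6 18:6  a_18=18
[q^19] φ(19)=18,φ(1)=1 ⇒ 19

12, 13, 14, 15, 16, 17, 18, 19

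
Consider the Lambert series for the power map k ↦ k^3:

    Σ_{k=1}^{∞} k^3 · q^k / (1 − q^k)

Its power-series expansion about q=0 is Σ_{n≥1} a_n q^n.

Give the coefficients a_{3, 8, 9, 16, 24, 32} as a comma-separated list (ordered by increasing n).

n=3: 3·1 1·3  f→[27+1]=28
q^8  k|8↦f(k): 1:1 2:8 4:64 8:512  a_8=585
q^9  k|9↦f(k): 1:1 3:27 9:729  a_9=757
d|16:{1,2,4,8,16}  Σf=1+8+64+512+4096=4681
q^24  k|24↦f(k): 1:1 2:8 3:27 4:64 6:216 8:512 12:1728 24:13824  a_24=16380
n=32: 32·1 16·2 8·4 4·8 2·16 1·32  f→[32768+4096+512+64+8+1]=37449

28, 585, 757, 4681, 16380, 37449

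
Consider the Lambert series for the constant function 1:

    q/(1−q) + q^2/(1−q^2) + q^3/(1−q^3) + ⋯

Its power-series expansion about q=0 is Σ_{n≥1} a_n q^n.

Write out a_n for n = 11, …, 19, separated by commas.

n=11: 11·1 1·11  f→[1+1]=2
n=12: 12·1 6·2 4·3 3·4 2·6 1·12  f→[1+1+1+1+1+1]=6
q^13  k|13↦f(k): 13:1 1:1  a_13=2
q^14  k|14↦f(k): 14:1 7:1 2:1 1:1  a_14=4
[q^15] f(1)=1,f(3)=1,f(5)=1,f(15)=1 ⇒ 4
q^16  k|16↦f(k): 16:1 8:1 4:1 2:1 1:1  a_16=5
n=17: 1·17 17·1  f→[1+1]=2
q^18  k|18↦f(k): 1:1 2:1 3:1 6:1 9:1 18:1  a_18=6
q^19  k|19↦f(k): 1:1 19:1  a_19=2

2, 6, 2, 4, 4, 5, 2, 6, 2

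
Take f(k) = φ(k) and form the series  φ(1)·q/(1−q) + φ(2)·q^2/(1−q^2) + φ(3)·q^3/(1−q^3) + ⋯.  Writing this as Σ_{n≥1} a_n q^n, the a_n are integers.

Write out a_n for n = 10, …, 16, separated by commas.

n=10: 10·1 5·2 2·5 1·10  φ→[4+4+1+1]=10
n=11: 1·11 11·1  φ→[1+10]=11
n=12: 1·12 2·6 3·4 4·3 6·2 12·1  φ→[1+1+2+2+2+4]=12
n=13: 13·1 1·13  φ→[12+1]=13
[q^14] φ(1)=1,φ(2)=1,φ(7)=6,φ(14)=6 ⇒ 14
n=15: 15·1 5·3 3·5 1·15  φ→[8+4+2+1]=15
q^16  k|16↦φ(k): 16:8 8:4 4:2 2:1 1:1  a_16=16

10, 11, 12, 13, 14, 15, 16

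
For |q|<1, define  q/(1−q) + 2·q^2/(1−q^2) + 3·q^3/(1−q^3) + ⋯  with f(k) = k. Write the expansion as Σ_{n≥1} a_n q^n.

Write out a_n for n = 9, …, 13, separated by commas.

n=9: 1·9 3·3 9·1  f→[1+3+9]=13
n=10: 1·10 2·5 5·2 10·1  f→[1+2+5+10]=18
q^11  k|11↦f(k): 1:1 11:11  a_11=12
q^12  k|12↦f(k): 1:1 2:2 3:3 4:4 6:6 12:12  a_12=28
q^13  k|13↦f(k): 13:13 1:1  a_13=14

13, 18, 12, 28, 14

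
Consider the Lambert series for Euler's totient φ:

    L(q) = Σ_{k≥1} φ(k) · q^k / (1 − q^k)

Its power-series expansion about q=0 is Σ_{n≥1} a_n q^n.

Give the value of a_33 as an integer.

d|33:{33,11,3,1}  Σφ=20+10+2+1=33

a_33 = 33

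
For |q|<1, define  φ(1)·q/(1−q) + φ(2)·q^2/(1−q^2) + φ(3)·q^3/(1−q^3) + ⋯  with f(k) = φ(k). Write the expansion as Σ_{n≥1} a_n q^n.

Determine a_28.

[q^28] φ(28)=12,φ(14)=6,φ(7)=6,φ(4)=2,φ(2)=1,φ(1)=1 ⇒ 28

a_28 = 28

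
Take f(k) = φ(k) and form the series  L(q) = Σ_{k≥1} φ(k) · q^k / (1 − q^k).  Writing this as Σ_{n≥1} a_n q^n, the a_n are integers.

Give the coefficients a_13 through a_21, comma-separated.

[q^13] φ(13)=12,φ(1)=1 ⇒ 13
n=14: 14·1 7·2 2·7 1·14  φ→[6+6+1+1]=14
q^15  k|15↦φ(k): 1:1 3:2 5:4 15:8  a_15=15
d|16:{1,2,4,8,16}  Σφ=1+1+2+4+8=16
q^17  k|17↦φ(k): 1:1 17:16  a_17=17
[q^18] φ(1)=1,φ(2)=1,φ(3)=2,φ(6)=2,φ(9)=6,φ(18)=6 ⇒ 18
n=19: 19·1 1·19  φ→[18+1]=19
n=20: 20·1 10·2 5·4 4·5 2·10 1·20  φ→[8+4+4+2+1+1]=20
[q^21] φ(1)=1,φ(3)=2,φ(7)=6,φ(21)=12 ⇒ 21

13, 14, 15, 16, 17, 18, 19, 20, 21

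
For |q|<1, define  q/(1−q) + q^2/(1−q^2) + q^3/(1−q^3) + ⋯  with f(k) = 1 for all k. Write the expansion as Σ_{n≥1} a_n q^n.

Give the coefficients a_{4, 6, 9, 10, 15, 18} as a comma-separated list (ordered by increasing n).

3, 4, 3, 4, 4, 6

[q^4] f(4)=1,f(2)=1,f(1)=1 ⇒ 3
[q^6] f(6)=1,f(3)=1,f(2)=1,f(1)=1 ⇒ 4
n=9: 1·9 3·3 9·1  f→[1+1+1]=3
d|10:{10,5,2,1}  Σf=1+1+1+1=4
d|15:{15,5,3,1}  Σf=1+1+1+1=4
[q^18] f(18)=1,f(9)=1,f(6)=1,f(3)=1,f(2)=1,f(1)=1 ⇒ 6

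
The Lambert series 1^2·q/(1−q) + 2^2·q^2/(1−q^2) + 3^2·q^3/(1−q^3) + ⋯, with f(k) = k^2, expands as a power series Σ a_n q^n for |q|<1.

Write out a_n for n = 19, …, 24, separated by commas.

362, 546, 500, 610, 530, 850

d|19:{1,19}  Σf=1+361=362
d|20:{20,10,5,4,2,1}  Σf=400+100+25+16+4+1=546
n=21: 21·1 7·3 3·7 1·21  f→[441+49+9+1]=500
d|22:{1,2,11,22}  Σf=1+4+121+484=610
[q^23] f(23)=529,f(1)=1 ⇒ 530
n=24: 1·24 2·12 3·8 4·6 6·4 8·3 12·2 24·1  f→[1+4+9+16+36+64+144+576]=850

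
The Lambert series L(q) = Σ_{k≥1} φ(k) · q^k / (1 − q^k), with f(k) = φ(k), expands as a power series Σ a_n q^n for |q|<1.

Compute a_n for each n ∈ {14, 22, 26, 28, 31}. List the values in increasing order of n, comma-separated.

[q^14] φ(1)=1,φ(2)=1,φ(7)=6,φ(14)=6 ⇒ 14
q^22  k|22↦φ(k): 1:1 2:1 11:10 22:10  a_22=22
q^26  k|26↦φ(k): 1:1 2:1 13:12 26:12  a_26=26
q^28  k|28↦φ(k): 1:1 2:1 4:2 7:6 14:6 28:12  a_28=28
n=31: 1·31 31·1  φ→[1+30]=31

14, 22, 26, 28, 31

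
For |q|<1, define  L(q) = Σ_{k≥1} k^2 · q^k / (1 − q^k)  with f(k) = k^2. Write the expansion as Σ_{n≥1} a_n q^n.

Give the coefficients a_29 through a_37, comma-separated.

842, 1300, 962, 1365, 1220, 1450, 1300, 1911, 1370

n=29: 1·29 29·1  f→[1+841]=842
[q^30] f(1)=1,f(2)=4,f(3)=9,f(5)=25,f(6)=36,f(10)=100,f(15)=225,f(30)=900 ⇒ 1300
[q^31] f(31)=961,f(1)=1 ⇒ 962
q^32  k|32↦f(k): 32:1024 16:256 8:64 4:16 2:4 1:1  a_32=1365
d|33:{33,11,3,1}  Σf=1089+121+9+1=1220
q^34  k|34↦f(k): 34:1156 17:289 2:4 1:1  a_34=1450
[q^35] f(1)=1,f(5)=25,f(7)=49,f(35)=1225 ⇒ 1300
n=36: 1·36 2·18 3·12 4·9 6·6 9·4 12·3 18·2 36·1  f→[1+4+9+16+36+81+144+324+1296]=1911
[q^37] f(37)=1369,f(1)=1 ⇒ 1370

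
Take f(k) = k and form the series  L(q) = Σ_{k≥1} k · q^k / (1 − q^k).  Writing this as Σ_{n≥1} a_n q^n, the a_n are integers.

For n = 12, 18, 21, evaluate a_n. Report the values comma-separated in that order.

28, 39, 32

[q^12] f(1)=1,f(2)=2,f(3)=3,f(4)=4,f(6)=6,f(12)=12 ⇒ 28
d|18:{1,2,3,6,9,18}  Σf=1+2+3+6+9+18=39
q^21  k|21↦f(k): 21:21 7:7 3:3 1:1  a_21=32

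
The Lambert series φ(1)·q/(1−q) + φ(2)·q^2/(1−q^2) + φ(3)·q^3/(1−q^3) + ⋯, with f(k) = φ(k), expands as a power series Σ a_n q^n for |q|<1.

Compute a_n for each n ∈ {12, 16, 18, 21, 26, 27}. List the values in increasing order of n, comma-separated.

q^12  k|12↦φ(k): 1:1 2:1 3:2 4:2 6:2 12:4  a_12=12
q^16  k|16↦φ(k): 16:8 8:4 4:2 2:1 1:1  a_16=16
q^18  k|18↦φ(k): 1:1 2:1 3:2 6:2 9:6 18:6  a_18=18
n=21: 1·21 3·7 7·3 21·1  φ→[1+2+6+12]=21
n=26: 26·1 13·2 2·13 1·26  φ→[12+12+1+1]=26
d|27:{27,9,3,1}  Σφ=18+6+2+1=27

12, 16, 18, 21, 26, 27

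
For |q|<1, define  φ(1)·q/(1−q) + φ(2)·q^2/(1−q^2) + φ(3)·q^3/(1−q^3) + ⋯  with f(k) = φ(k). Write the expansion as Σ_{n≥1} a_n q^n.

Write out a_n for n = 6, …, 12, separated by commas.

[q^6] φ(6)=2,φ(3)=2,φ(2)=1,φ(1)=1 ⇒ 6
d|7:{1,7}  Σφ=1+6=7
q^8  k|8↦φ(k): 8:4 4:2 2:1 1:1  a_8=8
d|9:{1,3,9}  Σφ=1+2+6=9
q^10  k|10↦φ(k): 1:1 2:1 5:4 10:4  a_10=10
n=11: 1·11 11·1  φ→[1+10]=11
q^12  k|12↦φ(k): 1:1 2:1 3:2 4:2 6:2 12:4  a_12=12

6, 7, 8, 9, 10, 11, 12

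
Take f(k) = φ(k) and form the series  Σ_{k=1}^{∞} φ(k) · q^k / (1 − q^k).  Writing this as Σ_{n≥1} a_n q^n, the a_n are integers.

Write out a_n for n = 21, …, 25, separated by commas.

d|21:{21,7,3,1}  Σφ=12+6+2+1=21
n=22: 22·1 11·2 2·11 1·22  φ→[10+10+1+1]=22
[q^23] φ(1)=1,φ(23)=22 ⇒ 23
n=24: 1·24 2·12 3·8 4·6 6·4 8·3 12·2 24·1  φ→[1+1+2+2+2+4+4+8]=24
q^25  k|25↦φ(k): 25:20 5:4 1:1  a_25=25

21, 22, 23, 24, 25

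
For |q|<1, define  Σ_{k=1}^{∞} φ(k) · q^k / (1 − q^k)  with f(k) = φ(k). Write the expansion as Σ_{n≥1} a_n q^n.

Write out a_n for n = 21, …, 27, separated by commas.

n=21: 1·21 3·7 7·3 21·1  φ→[1+2+6+12]=21
[q^22] φ(1)=1,φ(2)=1,φ(11)=10,φ(22)=10 ⇒ 22
[q^23] φ(1)=1,φ(23)=22 ⇒ 23
d|24:{1,2,3,4,6,8,12,24}  Σφ=1+1+2+2+2+4+4+8=24
q^25  k|25↦φ(k): 1:1 5:4 25:20  a_25=25
d|26:{26,13,2,1}  Σφ=12+12+1+1=26
q^27  k|27↦φ(k): 1:1 3:2 9:6 27:18  a_27=27

21, 22, 23, 24, 25, 26, 27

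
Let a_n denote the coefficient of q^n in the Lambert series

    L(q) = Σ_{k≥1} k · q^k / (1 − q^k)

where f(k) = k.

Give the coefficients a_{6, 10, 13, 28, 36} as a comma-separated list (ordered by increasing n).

n=6: 6·1 3·2 2·3 1·6  f→[6+3+2+1]=12
n=10: 10·1 5·2 2·5 1·10  f→[10+5+2+1]=18
d|13:{1,13}  Σf=1+13=14
n=28: 1·28 2·14 4·7 7·4 14·2 28·1  f→[1+2+4+7+14+28]=56
d|36:{1,2,3,4,6,9,12,18,36}  Σf=1+2+3+4+6+9+12+18+36=91

12, 18, 14, 56, 91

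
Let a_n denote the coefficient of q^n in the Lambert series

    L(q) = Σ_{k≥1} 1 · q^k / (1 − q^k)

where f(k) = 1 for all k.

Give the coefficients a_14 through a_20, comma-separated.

n=14: 1·14 2·7 7·2 14·1  f→[1+1+1+1]=4
d|15:{1,3,5,15}  Σf=1+1+1+1=4
[q^16] f(1)=1,f(2)=1,f(4)=1,f(8)=1,f(16)=1 ⇒ 5
d|17:{17,1}  Σf=1+1=2
[q^18] f(18)=1,f(9)=1,f(6)=1,f(3)=1,f(2)=1,f(1)=1 ⇒ 6
d|19:{19,1}  Σf=1+1=2
d|20:{20,10,5,4,2,1}  Σf=1+1+1+1+1+1=6

4, 4, 5, 2, 6, 2, 6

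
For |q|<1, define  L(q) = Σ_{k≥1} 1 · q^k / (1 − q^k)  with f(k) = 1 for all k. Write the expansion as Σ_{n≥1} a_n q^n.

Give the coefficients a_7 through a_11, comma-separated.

n=7: 7·1 1·7  f→[1+1]=2
q^8  k|8↦f(k): 8:1 4:1 2:1 1:1  a_8=4
[q^9] f(9)=1,f(3)=1,f(1)=1 ⇒ 3
d|10:{10,5,2,1}  Σf=1+1+1+1=4
d|11:{1,11}  Σf=1+1=2

2, 4, 3, 4, 2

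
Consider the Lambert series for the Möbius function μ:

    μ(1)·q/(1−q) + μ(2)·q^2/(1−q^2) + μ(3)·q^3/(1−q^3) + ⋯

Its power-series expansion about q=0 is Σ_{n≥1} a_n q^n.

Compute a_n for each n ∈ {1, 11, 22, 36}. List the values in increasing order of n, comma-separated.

1, 0, 0, 0

d|1:{1}  Σμ=1=1
d|11:{11,1}  Σμ=(-1)+1=0
d|22:{1,2,11,22}  Σμ=1+(-1)+(-1)+1=0
d|36:{1,2,3,4,6,9,12,18,36}  Σμ=1+(-1)+(-1)+0+1+0+0+0+0=0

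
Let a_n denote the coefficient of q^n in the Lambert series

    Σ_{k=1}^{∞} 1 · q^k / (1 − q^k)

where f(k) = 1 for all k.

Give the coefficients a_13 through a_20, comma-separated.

2, 4, 4, 5, 2, 6, 2, 6

d|13:{1,13}  Σf=1+1=2
[q^14] f(14)=1,f(7)=1,f(2)=1,f(1)=1 ⇒ 4
n=15: 15·1 5·3 3·5 1·15  f→[1+1+1+1]=4
[q^16] f(16)=1,f(8)=1,f(4)=1,f(2)=1,f(1)=1 ⇒ 5
[q^17] f(1)=1,f(17)=1 ⇒ 2
d|18:{18,9,6,3,2,1}  Σf=1+1+1+1+1+1=6
[q^19] f(1)=1,f(19)=1 ⇒ 2
n=20: 20·1 10·2 5·4 4·5 2·10 1·20  f→[1+1+1+1+1+1]=6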